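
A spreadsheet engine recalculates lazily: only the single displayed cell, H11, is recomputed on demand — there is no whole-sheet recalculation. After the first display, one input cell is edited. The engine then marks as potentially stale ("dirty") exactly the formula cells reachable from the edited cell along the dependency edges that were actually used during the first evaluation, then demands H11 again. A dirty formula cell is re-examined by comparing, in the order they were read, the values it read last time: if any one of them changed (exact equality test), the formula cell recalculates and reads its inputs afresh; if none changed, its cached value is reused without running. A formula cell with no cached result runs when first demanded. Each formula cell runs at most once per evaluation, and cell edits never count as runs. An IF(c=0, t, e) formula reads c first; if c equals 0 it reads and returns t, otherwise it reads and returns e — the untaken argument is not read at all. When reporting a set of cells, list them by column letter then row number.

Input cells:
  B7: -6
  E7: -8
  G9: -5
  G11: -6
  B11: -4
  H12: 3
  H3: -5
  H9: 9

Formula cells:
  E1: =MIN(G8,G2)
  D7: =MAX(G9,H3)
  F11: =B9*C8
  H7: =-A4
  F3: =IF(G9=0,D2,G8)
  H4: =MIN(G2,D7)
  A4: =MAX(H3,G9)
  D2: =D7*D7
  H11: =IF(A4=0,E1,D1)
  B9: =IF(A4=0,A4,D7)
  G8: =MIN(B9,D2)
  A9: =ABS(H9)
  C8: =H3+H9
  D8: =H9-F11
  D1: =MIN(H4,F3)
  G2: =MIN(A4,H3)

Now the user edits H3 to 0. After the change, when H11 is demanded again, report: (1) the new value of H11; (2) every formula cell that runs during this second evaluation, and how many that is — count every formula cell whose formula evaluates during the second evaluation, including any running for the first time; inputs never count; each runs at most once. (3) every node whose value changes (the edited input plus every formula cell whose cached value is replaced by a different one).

New value of H11: 0.
Formula cells that run: A4, B9, D2, D7, E1, G2, G8, H11 — 8 in total.
Values that change: A4, B9, D2, D7, G2, G8, H3, H11.
Key observation: a condition flipped, so demand moved to the other branch — D1, F3, H4 are never re-examined.

First evaluation (everything demanded from the output):
  A4 = MAX(-5, -5) = -5
  D7 = MAX(-5, -5) = -5
  B9 = IF(A4=0: A4=-5 -> else branch D7) = -5
  D2 = -5 * -5 = 25
  G2 = MIN(-5, -5) = -5
  G8 = MIN(-5, 25) = -5
  F3 = IF(G9=0: G9=-5 -> else branch G8) = -5
  H4 = MIN(-5, -5) = -5
  D1 = MIN(-5, -5) = -5
  H11 = IF(A4=0: A4=-5 -> else branch D1) = -5

Propagation after the edit:
  A4: runs — H3 -5->0; result 0.
  D7: runs — H3 -5->0; result 0.
  B9: runs — A4 -5->0; D7 -5->0; result 0.
  D2: runs — D7 -5->0; D7 -5->0; result 0.
  G2: runs — A4 -5->0; H3 -5->0; result 0.
  G8: runs — B9 -5->0; D2 25->0; result 0.
  E1: demanded for the first time — runs, produces 0.
  F3: marked dirty but never re-examined — demand shifted away from it.
  H4: marked dirty but never re-examined — demand shifted away from it.
  D1: marked dirty but never re-examined — demand shifted away from it.
  H11: runs — A4 -5->0; result 0.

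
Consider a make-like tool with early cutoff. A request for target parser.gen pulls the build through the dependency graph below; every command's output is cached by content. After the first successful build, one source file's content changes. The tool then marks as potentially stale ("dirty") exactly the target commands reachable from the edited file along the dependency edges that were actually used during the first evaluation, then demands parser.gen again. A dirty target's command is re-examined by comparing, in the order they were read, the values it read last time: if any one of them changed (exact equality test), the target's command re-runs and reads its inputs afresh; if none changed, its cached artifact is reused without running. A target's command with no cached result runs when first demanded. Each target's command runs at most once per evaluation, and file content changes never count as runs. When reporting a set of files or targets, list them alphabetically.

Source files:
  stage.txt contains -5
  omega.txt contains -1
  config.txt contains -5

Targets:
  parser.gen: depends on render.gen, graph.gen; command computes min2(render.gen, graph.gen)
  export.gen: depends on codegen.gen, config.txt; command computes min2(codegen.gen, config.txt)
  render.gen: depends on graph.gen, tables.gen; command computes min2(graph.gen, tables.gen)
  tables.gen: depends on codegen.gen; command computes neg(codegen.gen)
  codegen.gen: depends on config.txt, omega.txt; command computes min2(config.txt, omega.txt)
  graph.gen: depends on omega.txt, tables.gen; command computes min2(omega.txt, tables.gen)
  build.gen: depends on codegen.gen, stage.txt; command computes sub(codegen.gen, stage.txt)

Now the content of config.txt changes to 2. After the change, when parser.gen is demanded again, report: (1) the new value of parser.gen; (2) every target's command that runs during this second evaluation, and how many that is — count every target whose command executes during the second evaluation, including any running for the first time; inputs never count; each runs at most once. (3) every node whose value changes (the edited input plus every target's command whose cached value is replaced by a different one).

Demanding parser.gen again yields -1.
4 target commands run: codegen.gen, graph.gen, render.gen, tables.gen.
The nodes whose values change: codegen.gen, config.txt, tables.gen.
Note where the cutoff bites: parser.gen is checked, finds nothing changed, and keeps its cache.

First demand of the output computes:
  codegen.gen = min2(-5, -1) = -5
  tables.gen = neg(-5) = 5
  graph.gen = min2(-1, 5) = -1
  render.gen = min2(-1, 5) = -1
  parser.gen = min2(-1, -1) = -1

After the edit, cleaning proceeds:
  codegen.gen: a read changed (config.txt -5->2) — executes, giving -1.
  tables.gen: a read changed (codegen.gen -5->-1) — executes, giving 1.
  graph.gen: a read changed (tables.gen 5->1) — executes, giving -1 — identical to its old value.
  render.gen: a read changed (tables.gen 5->1) — executes, giving -1 — identical to its old value.
  parser.gen: dirty, but its reads are unchanged (render.gen unchanged, graph.gen unchanged); cached -1 stands.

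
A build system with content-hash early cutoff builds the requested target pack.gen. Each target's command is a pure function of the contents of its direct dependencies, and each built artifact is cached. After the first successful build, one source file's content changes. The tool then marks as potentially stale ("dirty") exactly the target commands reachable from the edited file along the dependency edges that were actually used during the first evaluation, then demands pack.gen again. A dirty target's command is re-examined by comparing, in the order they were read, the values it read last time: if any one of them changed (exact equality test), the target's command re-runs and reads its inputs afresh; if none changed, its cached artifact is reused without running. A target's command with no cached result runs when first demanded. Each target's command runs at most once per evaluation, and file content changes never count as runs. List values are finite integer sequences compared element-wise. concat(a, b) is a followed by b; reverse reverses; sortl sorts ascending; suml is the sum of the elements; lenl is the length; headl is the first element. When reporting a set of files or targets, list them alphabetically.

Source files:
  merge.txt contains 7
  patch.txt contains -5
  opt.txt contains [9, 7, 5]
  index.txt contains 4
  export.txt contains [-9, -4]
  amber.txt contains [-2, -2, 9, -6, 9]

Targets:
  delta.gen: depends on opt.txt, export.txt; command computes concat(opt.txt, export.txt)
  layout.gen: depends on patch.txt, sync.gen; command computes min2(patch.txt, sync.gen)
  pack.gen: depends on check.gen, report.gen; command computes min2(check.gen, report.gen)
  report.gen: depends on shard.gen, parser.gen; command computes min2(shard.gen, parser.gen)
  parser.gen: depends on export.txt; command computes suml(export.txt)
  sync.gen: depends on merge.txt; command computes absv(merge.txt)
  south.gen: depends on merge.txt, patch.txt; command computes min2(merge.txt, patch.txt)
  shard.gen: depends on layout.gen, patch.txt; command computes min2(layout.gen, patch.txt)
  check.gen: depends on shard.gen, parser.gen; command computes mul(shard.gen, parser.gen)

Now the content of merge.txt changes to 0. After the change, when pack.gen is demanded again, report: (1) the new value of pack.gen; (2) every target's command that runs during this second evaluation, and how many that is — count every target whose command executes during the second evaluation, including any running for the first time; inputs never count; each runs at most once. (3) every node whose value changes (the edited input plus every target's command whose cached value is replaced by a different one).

First evaluation (everything demanded from the output):
  parser.gen = suml([-9, -4]) = -13
  sync.gen = absv(7) = 7
  layout.gen = min2(-5, 7) = -5
  shard.gen = min2(-5, -5) = -5
  check.gen = mul(-5, -13) = 65
  report.gen = min2(-5, -13) = -13
  pack.gen = min2(65, -13) = -13

Propagation after the edit:
  sync.gen: runs — merge.txt 7->0; result 0.
  layout.gen: runs — sync.gen 7->0; result -5 (same value as before).
  shard.gen: checked — values it read are unchanged (layout.gen unchanged, patch.txt unchanged); reused cached -5 without running.
  check.gen: checked — values it read are unchanged (shard.gen unchanged, parser.gen unchanged); reused cached 65 without running.
  report.gen: checked — values it read are unchanged (shard.gen unchanged, parser.gen unchanged); reused cached -13 without running.
  pack.gen: checked — values it read are unchanged (check.gen unchanged, report.gen unchanged); reused cached -13 without running.

Key observation: the change is absorbed at layout.gen — it re-runs but produces the same value, and the output's value is unchanged.

New value of pack.gen: -13.
Target commands that run: layout.gen, sync.gen — 2 in total.
Values that change: merge.txt, sync.gen.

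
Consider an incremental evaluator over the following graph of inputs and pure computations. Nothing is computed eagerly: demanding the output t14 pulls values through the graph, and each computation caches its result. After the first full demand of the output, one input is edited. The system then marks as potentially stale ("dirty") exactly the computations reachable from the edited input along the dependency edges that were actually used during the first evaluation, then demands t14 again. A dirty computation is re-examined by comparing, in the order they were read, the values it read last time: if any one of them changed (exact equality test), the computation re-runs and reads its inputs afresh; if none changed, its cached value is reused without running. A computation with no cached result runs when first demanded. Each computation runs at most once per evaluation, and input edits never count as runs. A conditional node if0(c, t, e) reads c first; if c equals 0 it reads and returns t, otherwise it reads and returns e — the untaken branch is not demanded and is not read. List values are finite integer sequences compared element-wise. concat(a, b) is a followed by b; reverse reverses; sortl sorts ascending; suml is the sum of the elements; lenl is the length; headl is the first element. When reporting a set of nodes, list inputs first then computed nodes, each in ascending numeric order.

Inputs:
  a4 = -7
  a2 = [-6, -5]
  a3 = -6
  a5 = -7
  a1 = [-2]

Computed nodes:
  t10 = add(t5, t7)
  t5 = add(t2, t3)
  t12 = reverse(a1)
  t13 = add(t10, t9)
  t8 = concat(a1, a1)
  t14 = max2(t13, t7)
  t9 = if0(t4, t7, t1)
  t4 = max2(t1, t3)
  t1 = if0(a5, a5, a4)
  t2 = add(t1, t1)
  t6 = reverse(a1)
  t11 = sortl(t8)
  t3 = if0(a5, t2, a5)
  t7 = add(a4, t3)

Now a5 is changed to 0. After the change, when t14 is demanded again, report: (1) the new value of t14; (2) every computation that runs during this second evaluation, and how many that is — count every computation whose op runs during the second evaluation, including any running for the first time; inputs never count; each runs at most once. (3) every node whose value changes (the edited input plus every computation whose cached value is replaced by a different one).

Initial pass — values computed on the first demand:
  t1 = if0(a5=-7 -> else branch a4) = -7
  t2 = add(-7, -7) = -14
  t3 = if0(a5=-7 -> else branch a5) = -7
  t4 = max2(-7, -7) = -7
  t5 = add(-14, -7) = -21
  t7 = add(-7, -7) = -14
  t9 = if0(t4=-7 -> else branch t1) = -7
  t10 = add(-21, -14) = -35
  t13 = add(-35, -7) = -42
  t14 = max2(-42, -14) = -14

Second demand — change propagation:
  t1: re-runs because a5 -7->0; new result 0.
  t2: re-runs because t1 -7->0; t1 -7->0; new result 0.
  t3: re-runs because a5 -7->0; a5 -7->0; new result 0.
  t4: re-runs because t1 -7->0; t3 -7->0; new result 0.
  t5: re-runs because t2 -14->0; t3 -7->0; new result 0.
  t7: re-runs because t3 -7->0; new result -7.
  t9: re-runs because t4 -7->0; t1 -7->0; new result -7 (unchanged).
  t10: re-runs because t5 -21->0; t7 -14->-7; new result -7.
  t13: re-runs because t10 -35->-7; new result -14.
  t14: re-runs because t13 -42->-14; t7 -14->-7; new result -7.

t14 now evaluates to -7.
Run set: t1, t2, t3, t4, t5, t7, t9, t10, t13, t14 (10 run).
Changed values: a5, t1, t2, t3, t4, t5, t7, t10, t13, t14.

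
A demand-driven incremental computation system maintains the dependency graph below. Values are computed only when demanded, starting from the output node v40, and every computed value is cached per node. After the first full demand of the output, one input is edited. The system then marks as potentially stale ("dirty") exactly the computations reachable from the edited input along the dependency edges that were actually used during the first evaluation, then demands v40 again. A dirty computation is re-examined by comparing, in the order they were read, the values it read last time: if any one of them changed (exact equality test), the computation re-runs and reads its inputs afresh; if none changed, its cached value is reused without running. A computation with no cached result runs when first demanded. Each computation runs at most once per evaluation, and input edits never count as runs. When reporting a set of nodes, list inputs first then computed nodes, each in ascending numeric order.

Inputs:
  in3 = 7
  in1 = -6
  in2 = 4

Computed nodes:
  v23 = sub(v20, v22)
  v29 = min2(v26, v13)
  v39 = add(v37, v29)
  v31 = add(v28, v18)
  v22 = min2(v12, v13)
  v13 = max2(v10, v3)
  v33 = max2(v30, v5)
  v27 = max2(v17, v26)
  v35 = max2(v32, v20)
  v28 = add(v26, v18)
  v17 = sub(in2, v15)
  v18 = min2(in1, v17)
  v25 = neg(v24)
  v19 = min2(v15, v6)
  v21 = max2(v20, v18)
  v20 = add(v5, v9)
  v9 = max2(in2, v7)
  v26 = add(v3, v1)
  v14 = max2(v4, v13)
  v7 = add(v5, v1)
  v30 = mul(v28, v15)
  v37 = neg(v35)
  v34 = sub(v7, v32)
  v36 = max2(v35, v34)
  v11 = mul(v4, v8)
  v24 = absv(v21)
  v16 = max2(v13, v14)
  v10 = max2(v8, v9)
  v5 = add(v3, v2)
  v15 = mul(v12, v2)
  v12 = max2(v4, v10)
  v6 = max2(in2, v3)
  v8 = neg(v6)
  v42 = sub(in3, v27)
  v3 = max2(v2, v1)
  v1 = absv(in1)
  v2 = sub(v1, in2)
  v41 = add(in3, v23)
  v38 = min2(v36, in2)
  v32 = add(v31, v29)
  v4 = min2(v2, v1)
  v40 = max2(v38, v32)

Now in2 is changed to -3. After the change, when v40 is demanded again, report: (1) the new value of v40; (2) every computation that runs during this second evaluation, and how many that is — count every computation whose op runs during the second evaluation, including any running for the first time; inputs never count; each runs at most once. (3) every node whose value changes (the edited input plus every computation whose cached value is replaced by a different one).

New value of v40: -3.
Computations that run: v2, v3, v4, v5, v6, v7, v8, v9, v10, v12, v13, v15, v17, v18, v20, v26, v28, v29, v31, v32, v34, v35, v36, v38, v40 — 25 in total.
Values that change: in2, v2, v3, v4, v5, v6, v7, v8, v9, v10, v12, v13, v15, v17, v18, v20, v26, v28, v29, v31, v32, v34, v35, v36, v38, v40.

First evaluation (everything demanded from the output):
  v1 = absv(-6) = 6
  v2 = sub(6, 4) = 2
  v3 = max2(2, 6) = 6
  v4 = min2(2, 6) = 2
  v5 = add(6, 2) = 8
  v6 = max2(4, 6) = 6
  v7 = add(8, 6) = 14
  v8 = neg(6) = -6
  v9 = max2(4, 14) = 14
  v10 = max2(-6, 14) = 14
  v12 = max2(2, 14) = 14
  v13 = max2(14, 6) = 14
  v15 = mul(14, 2) = 28
  v17 = sub(4, 28) = -24
  v18 = min2(-6, -24) = -24
  v20 = add(8, 14) = 22
  v26 = add(6, 6) = 12
  v28 = add(12, -24) = -12
  v29 = min2(12, 14) = 12
  v31 = add(-12, -24) = -36
  v32 = add(-36, 12) = -24
  v34 = sub(14, -24) = 38
  v35 = max2(-24, 22) = 22
  v36 = max2(22, 38) = 38
  v38 = min2(38, 4) = 4
  v40 = max2(4, -24) = 4

Propagation after the edit:
  v2: runs — in2 4->-3; result 9.
  v3: runs — v2 2->9; result 9.
  v4: runs — v2 2->9; result 6.
  v5: runs — v3 6->9; v2 2->9; result 18.
  v6: runs — in2 4->-3; v3 6->9; result 9.
  v7: runs — v5 8->18; result 24.
  v8: runs — v6 6->9; result -9.
  v9: runs — in2 4->-3; v7 14->24; result 24.
  v10: runs — v8 -6->-9; v9 14->24; result 24.
  v12: runs — v4 2->6; v10 14->24; result 24.
  v13: runs — v10 14->24; v3 6->9; result 24.
  v15: runs — v12 14->24; v2 2->9; result 216.
  v17: runs — in2 4->-3; v15 28->216; result -219.
  v18: runs — v17 -24->-219; result -219.
  v20: runs — v5 8->18; v9 14->24; result 42.
  v26: runs — v3 6->9; result 15.
  v28: runs — v26 12->15; v18 -24->-219; result -204.
  v29: runs — v26 12->15; v13 14->24; result 15.
  v31: runs — v28 -12->-204; v18 -24->-219; result -423.
  v32: runs — v31 -36->-423; v29 12->15; result -408.
  v34: runs — v7 14->24; v32 -24->-408; result 432.
  v35: runs — v32 -24->-408; v20 22->42; result 42.
  v36: runs — v35 22->42; v34 38->432; result 432.
  v38: runs — v36 38->432; in2 4->-3; result -3.
  v40: runs — v38 4->-3; v32 -24->-408; result -3.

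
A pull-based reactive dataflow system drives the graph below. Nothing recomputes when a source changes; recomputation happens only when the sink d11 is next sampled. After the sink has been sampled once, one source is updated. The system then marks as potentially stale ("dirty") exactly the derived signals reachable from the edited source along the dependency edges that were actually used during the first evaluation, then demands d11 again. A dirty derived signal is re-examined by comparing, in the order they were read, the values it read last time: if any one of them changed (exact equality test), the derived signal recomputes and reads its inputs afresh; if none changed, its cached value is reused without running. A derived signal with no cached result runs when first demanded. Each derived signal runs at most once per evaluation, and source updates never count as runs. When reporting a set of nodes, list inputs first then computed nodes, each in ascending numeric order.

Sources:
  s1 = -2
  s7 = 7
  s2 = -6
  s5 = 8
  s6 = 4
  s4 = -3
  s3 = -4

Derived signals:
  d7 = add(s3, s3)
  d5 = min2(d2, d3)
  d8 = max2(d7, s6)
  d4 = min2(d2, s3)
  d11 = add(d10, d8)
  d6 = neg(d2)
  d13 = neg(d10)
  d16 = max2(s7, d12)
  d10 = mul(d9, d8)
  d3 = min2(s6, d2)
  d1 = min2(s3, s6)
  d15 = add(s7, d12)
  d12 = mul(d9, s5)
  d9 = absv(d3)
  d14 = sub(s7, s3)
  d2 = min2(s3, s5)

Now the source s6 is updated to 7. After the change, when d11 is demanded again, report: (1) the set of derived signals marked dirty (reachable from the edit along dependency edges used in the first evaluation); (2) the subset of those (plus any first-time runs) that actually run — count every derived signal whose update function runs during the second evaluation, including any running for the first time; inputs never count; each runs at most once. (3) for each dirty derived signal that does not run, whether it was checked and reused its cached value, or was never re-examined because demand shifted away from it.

Marked dirty: d3, d8, d9, d10, d11.
Derived signals that run: d3, d8, d10, d11 — 4 in total.
Checked but reused from cache: d9.
Key observation: the cutoff stops propagation at d9 — its inputs' values are unchanged, so it reuses its cache.

First evaluation (everything demanded from the output):
  d2 = min2(-4, 8) = -4
  d3 = min2(4, -4) = -4
  d7 = add(-4, -4) = -8
  d8 = max2(-8, 4) = 4
  d9 = absv(-4) = 4
  d10 = mul(4, 4) = 16
  d11 = add(16, 4) = 20

Propagation after the edit:
  d3: runs — s6 4->7; result -4 (same value as before).
  d8: runs — s6 4->7; result 7.
  d9: checked — values it read are unchanged (d3 unchanged); reused cached 4 without running.
  d10: runs — d8 4->7; result 28.
  d11: runs — d10 16->28; d8 4->7; result 35.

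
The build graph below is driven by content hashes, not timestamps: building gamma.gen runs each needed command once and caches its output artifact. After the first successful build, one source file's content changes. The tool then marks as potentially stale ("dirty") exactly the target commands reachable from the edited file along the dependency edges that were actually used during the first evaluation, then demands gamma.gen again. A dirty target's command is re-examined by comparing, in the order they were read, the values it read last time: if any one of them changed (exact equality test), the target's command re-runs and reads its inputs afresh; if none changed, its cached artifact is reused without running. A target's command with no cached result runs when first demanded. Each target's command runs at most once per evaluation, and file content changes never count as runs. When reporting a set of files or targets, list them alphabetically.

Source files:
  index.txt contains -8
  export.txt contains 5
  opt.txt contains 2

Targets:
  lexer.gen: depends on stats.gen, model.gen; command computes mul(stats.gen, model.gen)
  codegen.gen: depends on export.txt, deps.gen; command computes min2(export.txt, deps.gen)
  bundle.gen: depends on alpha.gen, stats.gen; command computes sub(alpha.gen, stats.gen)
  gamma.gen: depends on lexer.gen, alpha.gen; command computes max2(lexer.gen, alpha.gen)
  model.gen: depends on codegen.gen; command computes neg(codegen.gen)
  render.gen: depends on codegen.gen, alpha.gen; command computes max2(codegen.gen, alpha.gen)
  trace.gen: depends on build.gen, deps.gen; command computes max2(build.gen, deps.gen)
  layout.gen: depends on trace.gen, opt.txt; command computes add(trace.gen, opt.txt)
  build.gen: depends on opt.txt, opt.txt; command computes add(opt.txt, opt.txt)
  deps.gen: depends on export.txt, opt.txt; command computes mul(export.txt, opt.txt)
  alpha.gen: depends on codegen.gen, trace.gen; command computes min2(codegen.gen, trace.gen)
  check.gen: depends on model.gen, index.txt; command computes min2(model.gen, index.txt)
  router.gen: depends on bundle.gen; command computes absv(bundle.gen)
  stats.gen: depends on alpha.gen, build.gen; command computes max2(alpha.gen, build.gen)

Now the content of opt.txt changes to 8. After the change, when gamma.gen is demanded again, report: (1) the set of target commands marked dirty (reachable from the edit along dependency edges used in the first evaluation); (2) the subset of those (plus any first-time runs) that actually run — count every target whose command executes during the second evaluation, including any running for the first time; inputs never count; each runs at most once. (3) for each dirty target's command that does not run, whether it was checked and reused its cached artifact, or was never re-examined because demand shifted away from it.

Initial pass — values computed on the first demand:
  build.gen = add(2, 2) = 4
  deps.gen = mul(5, 2) = 10
  codegen.gen = min2(5, 10) = 5
  model.gen = neg(5) = -5
  trace.gen = max2(4, 10) = 10
  alpha.gen = min2(5, 10) = 5
  stats.gen = max2(5, 4) = 5
  lexer.gen = mul(5, -5) = -25
  gamma.gen = max2(-25, 5) = 5

Second demand — change propagation:
  build.gen: re-runs because opt.txt 2->8; opt.txt 2->8; new result 16.
  deps.gen: re-runs because opt.txt 2->8; new result 40.
  codegen.gen: re-runs because deps.gen 10->40; new result 5 (unchanged).
  model.gen: re-examined; everything it read last time is the same (codegen.gen unchanged) — cache -5 kept, no run.
  trace.gen: re-runs because build.gen 4->16; deps.gen 10->40; new result 40.
  alpha.gen: re-runs because trace.gen 10->40; new result 5 (unchanged).
  stats.gen: re-runs because build.gen 4->16; new result 16.
  lexer.gen: re-runs because stats.gen 5->16; new result -80.
  gamma.gen: re-runs because lexer.gen -25->-80; new result 5 (unchanged).

The important point: at model.gen every value read last time is unchanged, so the dirty flag clears without a run.

Dirty set: alpha.gen, build.gen, codegen.gen, deps.gen, gamma.gen, lexer.gen, model.gen, stats.gen, trace.gen.
Run set: alpha.gen, build.gen, codegen.gen, deps.gen, gamma.gen, lexer.gen, stats.gen, trace.gen (8 run).
Re-examined without running (cache reused): model.gen.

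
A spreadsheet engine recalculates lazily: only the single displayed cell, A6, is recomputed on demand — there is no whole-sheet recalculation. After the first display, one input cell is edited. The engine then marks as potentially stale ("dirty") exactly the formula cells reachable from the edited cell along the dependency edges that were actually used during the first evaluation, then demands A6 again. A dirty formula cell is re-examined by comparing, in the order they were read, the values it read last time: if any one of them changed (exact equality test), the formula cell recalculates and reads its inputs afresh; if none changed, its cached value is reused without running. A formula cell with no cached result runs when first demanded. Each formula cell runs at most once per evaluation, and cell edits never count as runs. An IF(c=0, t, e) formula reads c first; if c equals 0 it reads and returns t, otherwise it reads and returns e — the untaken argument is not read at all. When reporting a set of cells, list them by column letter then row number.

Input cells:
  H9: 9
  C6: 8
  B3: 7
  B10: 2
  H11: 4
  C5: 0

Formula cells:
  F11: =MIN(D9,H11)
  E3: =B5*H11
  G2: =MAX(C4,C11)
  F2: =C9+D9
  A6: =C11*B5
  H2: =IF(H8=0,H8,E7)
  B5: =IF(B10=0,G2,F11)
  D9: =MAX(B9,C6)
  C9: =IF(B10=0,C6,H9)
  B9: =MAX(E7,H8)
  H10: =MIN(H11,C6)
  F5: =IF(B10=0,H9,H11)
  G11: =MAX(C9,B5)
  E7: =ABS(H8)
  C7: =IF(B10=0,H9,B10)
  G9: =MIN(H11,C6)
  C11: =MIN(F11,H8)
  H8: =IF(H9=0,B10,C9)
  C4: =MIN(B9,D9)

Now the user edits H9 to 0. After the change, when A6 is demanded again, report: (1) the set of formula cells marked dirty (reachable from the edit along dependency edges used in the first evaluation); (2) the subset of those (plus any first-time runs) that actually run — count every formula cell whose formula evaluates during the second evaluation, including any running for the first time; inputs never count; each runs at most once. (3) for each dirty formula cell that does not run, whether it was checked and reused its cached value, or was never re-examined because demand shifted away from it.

Marked dirty: A6, B5, B9, C9, C11, D9, E7, F11, H8.
Formula cells that run: A6, B9, C11, D9, E7, F11, H8 — 7 in total.
Checked but reused from cache: B5.
Never re-examined (demand shifted away): C9.
Key observation: a condition flipped, so demand moved to the other branch — C9 is never re-examined.

First evaluation (everything demanded from the output):
  C9 = IF(B10=0: B10=2 -> else branch H9) = 9
  H8 = IF(H9=0: H9=9 -> else branch C9) = 9
  E7 = ABS(9) = 9
  B9 = MAX(9, 9) = 9
  D9 = MAX(9, 8) = 9
  F11 = MIN(9, 4) = 4
  B5 = IF(B10=0: B10=2 -> else branch F11) = 4
  C11 = MIN(4, 9) = 4
  A6 = 4 * 4 = 16

Propagation after the edit:
  C9: marked dirty but never re-examined — demand shifted away from it.
  H8: runs — H9 9->0; result 2.
  E7: runs — H8 9->2; result 2.
  B9: runs — E7 9->2; H8 9->2; result 2.
  D9: runs — B9 9->2; result 8.
  F11: runs — D9 9->8; result 4 (same value as before).
  B5: checked — values it read are unchanged (B10 unchanged, F11 unchanged); reused cached 4 without running.
  C11: runs — H8 9->2; result 2.
  A6: runs — C11 4->2; result 8.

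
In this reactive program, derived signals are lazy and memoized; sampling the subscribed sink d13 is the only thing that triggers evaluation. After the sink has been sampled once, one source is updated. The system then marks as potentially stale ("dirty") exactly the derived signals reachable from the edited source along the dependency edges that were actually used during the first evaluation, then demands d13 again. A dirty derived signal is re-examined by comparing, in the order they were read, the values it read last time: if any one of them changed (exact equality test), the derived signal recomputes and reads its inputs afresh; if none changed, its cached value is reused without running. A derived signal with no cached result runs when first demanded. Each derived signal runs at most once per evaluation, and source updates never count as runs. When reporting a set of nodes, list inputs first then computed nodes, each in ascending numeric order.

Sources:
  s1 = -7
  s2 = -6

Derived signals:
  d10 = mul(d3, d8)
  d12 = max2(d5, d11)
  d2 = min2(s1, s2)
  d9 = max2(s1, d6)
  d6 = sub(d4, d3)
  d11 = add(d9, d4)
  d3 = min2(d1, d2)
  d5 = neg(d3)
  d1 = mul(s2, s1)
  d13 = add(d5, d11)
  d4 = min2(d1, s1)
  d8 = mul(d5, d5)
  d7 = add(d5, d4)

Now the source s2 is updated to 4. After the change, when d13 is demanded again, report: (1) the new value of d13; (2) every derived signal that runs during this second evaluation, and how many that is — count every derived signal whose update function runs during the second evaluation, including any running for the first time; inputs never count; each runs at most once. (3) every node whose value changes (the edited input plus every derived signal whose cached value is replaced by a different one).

First demand of the output computes:
  d1 = mul(-6, -7) = 42
  d2 = min2(-7, -6) = -7
  d3 = min2(42, -7) = -7
  d4 = min2(42, -7) = -7
  d5 = neg(-7) = 7
  d6 = sub(-7, -7) = 0
  d9 = max2(-7, 0) = 0
  d11 = add(0, -7) = -7
  d13 = add(7, -7) = 0

After the edit, cleaning proceeds:
  d1: a read changed (s2 -6->4) — executes, giving -28.
  d2: a read changed (s2 -6->4) — executes, giving -7 — identical to its old value.
  d3: a read changed (d1 42->-28) — executes, giving -28.
  d4: a read changed (d1 42->-28) — executes, giving -28.
  d5: a read changed (d3 -7->-28) — executes, giving 28.
  d6: a read changed (d4 -7->-28; d3 -7->-28) — executes, giving 0 — identical to its old value.
  d9: dirty, but its reads are unchanged (s1 unchanged, d6 unchanged); cached 0 stands.
  d11: a read changed (d4 -7->-28) — executes, giving -28.
  d13: a read changed (d5 7->28; d11 -7->-28) — executes, giving 0 — identical to its old value.

Note where the cutoff bites: d9 is checked, finds nothing changed, and keeps its cache.

Demanding d13 again yields 0.
8 derived signals run: d1, d2, d3, d4, d5, d6, d11, d13.
The nodes whose values change: s2, d1, d3, d4, d5, d11.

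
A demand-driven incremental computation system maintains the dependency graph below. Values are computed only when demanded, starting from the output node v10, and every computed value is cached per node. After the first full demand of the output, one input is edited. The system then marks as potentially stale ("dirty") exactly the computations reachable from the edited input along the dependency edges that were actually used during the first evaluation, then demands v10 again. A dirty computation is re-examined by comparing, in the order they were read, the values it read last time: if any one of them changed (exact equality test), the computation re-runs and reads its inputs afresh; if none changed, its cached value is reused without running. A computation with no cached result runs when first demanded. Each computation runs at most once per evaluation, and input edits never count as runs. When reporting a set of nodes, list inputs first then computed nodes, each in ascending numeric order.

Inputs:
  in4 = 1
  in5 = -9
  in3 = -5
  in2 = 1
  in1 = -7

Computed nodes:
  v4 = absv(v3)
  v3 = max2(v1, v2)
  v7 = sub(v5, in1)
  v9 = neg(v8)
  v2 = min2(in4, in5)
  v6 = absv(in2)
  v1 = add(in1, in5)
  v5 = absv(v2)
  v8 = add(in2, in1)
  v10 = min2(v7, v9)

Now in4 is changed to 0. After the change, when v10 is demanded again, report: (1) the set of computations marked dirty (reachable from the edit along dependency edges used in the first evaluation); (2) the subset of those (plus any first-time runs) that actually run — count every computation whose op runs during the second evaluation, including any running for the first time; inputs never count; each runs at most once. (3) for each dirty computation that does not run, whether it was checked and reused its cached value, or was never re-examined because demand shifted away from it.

Marked dirty: v2, v5, v7, v10.
Computations that run: v2 — 1 in total.
Checked but reused from cache: v5, v7, v10.
Key observation: the change is absorbed at v2 — it re-runs but produces the same value, and the output's value is unchanged.

First evaluation (everything demanded from the output):
  v2 = min2(1, -9) = -9
  v5 = absv(-9) = 9
  v7 = sub(9, -7) = 16
  v8 = add(1, -7) = -6
  v9 = neg(-6) = 6
  v10 = min2(16, 6) = 6

Propagation after the edit:
  v2: runs — in4 1->0; result -9 (same value as before).
  v5: checked — values it read are unchanged (v2 unchanged); reused cached 9 without running.
  v7: checked — values it read are unchanged (v5 unchanged, in1 unchanged); reused cached 16 without running.
  v10: checked — values it read are unchanged (v7 unchanged, v9 unchanged); reused cached 6 without running.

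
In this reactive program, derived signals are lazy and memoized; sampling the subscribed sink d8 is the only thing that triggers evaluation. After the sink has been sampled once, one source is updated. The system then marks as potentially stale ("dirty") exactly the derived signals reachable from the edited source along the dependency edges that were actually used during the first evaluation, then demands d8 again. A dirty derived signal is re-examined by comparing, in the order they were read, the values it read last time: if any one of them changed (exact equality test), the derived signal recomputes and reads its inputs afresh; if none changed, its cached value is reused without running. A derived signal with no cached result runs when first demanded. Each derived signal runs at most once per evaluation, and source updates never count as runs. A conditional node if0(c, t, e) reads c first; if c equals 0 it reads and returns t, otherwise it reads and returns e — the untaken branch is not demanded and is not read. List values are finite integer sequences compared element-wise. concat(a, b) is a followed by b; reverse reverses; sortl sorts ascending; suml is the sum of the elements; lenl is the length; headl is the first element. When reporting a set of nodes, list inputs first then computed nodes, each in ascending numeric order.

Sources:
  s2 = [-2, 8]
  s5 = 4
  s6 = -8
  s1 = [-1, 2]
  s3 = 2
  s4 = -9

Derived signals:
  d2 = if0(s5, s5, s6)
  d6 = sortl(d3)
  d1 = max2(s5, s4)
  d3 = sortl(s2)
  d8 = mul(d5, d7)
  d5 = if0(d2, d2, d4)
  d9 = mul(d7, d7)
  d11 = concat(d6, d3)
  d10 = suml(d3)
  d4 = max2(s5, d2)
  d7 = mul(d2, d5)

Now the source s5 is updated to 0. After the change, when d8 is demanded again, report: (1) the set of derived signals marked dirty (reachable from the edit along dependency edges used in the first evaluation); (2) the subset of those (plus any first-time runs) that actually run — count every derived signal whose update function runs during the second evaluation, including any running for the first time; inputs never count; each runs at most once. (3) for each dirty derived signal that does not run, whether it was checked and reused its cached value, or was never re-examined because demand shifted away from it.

The edit dirties: d2, d4, d5, d7, d8.
4 derived signals run: d2, d5, d7, d8.
Unvisited dirty nodes (no longer demanded): d4.
Note the branch switch — demand abandons d4, which is never re-examined.

First demand of the output computes:
  d2 = if0(s5=4 -> else branch s6) = -8
  d4 = max2(4, -8) = 4
  d5 = if0(d2=-8 -> else branch d4) = 4
  d7 = mul(-8, 4) = -32
  d8 = mul(4, -32) = -128

After the edit, cleaning proceeds:
  d2: a read changed (s5 4->0) — executes, giving 0.
  d4: stays stale; no demand reaches it after the flip.
  d5: a read changed (d2 -8->0) — executes, giving 0.
  d7: a read changed (d2 -8->0; d5 4->0) — executes, giving 0.
  d8: a read changed (d5 4->0; d7 -32->0) — executes, giving 0.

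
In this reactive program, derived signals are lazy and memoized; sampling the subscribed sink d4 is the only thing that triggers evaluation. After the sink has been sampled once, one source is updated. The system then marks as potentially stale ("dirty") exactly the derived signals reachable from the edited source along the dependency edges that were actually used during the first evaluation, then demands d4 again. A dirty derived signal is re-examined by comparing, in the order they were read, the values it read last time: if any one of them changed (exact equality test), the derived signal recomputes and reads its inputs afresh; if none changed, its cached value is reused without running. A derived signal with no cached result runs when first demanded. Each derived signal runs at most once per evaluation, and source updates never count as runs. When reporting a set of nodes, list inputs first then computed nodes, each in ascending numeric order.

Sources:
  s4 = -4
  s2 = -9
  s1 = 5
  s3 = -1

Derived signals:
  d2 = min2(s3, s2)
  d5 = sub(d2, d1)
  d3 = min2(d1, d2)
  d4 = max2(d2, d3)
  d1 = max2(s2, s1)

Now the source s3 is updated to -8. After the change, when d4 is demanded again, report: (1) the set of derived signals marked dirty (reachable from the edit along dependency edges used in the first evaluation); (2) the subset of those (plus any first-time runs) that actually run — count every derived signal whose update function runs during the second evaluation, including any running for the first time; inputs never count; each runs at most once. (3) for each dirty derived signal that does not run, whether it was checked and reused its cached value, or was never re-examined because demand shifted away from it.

The edit dirties: d2, d3, d4.
1 derived signals run: d2.
Cache hits after checking: d3, d4.
Note the absorption at d2: it re-runs yet its value is the same, leaving the output's value untouched.

First demand of the output computes:
  d1 = max2(-9, 5) = 5
  d2 = min2(-1, -9) = -9
  d3 = min2(5, -9) = -9
  d4 = max2(-9, -9) = -9

After the edit, cleaning proceeds:
  d2: a read changed (s3 -1->-8) — executes, giving -9 — identical to its old value.
  d3: dirty, but its reads are unchanged (d1 unchanged, d2 unchanged); cached -9 stands.
  d4: dirty, but its reads are unchanged (d2 unchanged, d3 unchanged); cached -9 stands.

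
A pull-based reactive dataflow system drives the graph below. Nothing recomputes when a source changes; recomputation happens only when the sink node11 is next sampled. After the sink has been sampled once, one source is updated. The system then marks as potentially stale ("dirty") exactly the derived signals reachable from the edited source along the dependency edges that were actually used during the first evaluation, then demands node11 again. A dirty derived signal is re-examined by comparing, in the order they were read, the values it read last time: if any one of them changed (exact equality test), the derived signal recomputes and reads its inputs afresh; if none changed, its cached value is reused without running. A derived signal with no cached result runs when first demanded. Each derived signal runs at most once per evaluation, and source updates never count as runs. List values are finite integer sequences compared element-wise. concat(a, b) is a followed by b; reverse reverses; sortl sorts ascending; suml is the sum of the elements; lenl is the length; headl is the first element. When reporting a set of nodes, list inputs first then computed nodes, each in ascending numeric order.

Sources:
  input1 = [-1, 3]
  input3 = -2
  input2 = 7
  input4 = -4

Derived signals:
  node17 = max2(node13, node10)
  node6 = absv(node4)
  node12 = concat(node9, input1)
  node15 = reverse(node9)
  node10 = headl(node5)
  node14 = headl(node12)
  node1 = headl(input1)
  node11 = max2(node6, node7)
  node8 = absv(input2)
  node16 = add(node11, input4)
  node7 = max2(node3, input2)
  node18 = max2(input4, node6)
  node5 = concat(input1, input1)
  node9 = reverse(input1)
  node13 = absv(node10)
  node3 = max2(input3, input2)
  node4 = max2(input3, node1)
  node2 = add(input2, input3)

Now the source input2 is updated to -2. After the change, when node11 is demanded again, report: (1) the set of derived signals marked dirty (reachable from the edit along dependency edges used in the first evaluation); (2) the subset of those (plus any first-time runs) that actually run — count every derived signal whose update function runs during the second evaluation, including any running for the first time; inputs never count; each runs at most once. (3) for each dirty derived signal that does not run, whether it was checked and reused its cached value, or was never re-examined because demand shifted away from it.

First evaluation (everything demanded from the output):
  node1 = headl([-1, 3]) = -1
  node3 = max2(-2, 7) = 7
  node4 = max2(-2, -1) = -1
  node6 = absv(-1) = 1
  node7 = max2(7, 7) = 7
  node11 = max2(1, 7) = 7

Propagation after the edit:
  node3: runs — input2 7->-2; result -2.
  node7: runs — node3 7->-2; input2 7->-2; result -2.
  node11: runs — node7 7->-2; result 1.

Marked dirty: node3, node7, node11.
Derived signals that run: node3, node7, node11 — 3 in total.
Every dirty derived signal ran.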